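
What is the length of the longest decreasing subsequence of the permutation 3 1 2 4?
2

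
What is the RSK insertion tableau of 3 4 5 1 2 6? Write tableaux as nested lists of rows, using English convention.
P = [[1, 2, 5, 6], [3, 4]]

After inserting 3: P = [[3]].
After inserting 4: P = [[3, 4]].
After inserting 5: P = [[3, 4, 5]].
After inserting 1: P = [[1, 4, 5], [3]].
After inserting 2: P = [[1, 2, 5], [3, 4]].
After inserting 6: P = [[1, 2, 5, 6], [3, 4]].

So P = [[1, 2, 5, 6], [3, 4]].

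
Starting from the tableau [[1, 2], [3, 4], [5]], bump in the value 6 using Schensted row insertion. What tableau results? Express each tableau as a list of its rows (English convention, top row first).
[[1, 2, 6], [3, 4], [5]]

6 is larger than every entry of row 1, so it is appended to row 1. The new tableau is [[1, 2, 6], [3, 4], [5]].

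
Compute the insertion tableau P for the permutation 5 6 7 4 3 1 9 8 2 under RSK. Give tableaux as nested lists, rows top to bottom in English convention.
Insert 5: appended to row 1. P = [[5]].
Insert 6: appended to row 1. P = [[5, 6]].
Insert 7: appended to row 1. P = [[5, 6, 7]].
Insert 4: 4 bumps 5 from row 1; 5 starts row 2. P = [[4, 6, 7], [5]].
Insert 3: 3 bumps 4 from row 1; 4 bumps 5 from row 2; 5 starts row 3. P = [[3, 6, 7], [4], [5]].
Insert 1: 1 bumps 3 from row 1; 3 bumps 4 from row 2; 4 bumps 5 from row 3; 5 starts row 4. P = [[1, 6, 7], [3], [4], [5]].
Insert 9: appended to row 1. P = [[1, 6, 7, 9], [3], [4], [5]].
Insert 8: 8 bumps 9 from row 1; 9 appends to row 2. P = [[1, 6, 7, 8], [3, 9], [4], [5]].
Insert 2: 2 bumps 6 from row 1; 6 bumps 9 from row 2; 9 appends to row 3. P = [[1, 2, 7, 8], [3, 6], [4, 9], [5]].

So P = [[1, 2, 7, 8], [3, 6], [4, 9], [5]].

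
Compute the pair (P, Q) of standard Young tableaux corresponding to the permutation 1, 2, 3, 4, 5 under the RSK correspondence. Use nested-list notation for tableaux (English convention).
P = [[1, 2, 3, 4, 5]], Q = [[1, 2, 3, 4, 5]]

Insert each entry of the permutation into P by Schensted row insertion, recording in Q the position of each new cell.

Insert 1: appended to row 1. P = [[1]], Q = [[1]].
Insert 2: appended to row 1. P = [[1, 2]], Q = [[1, 2]].
Insert 3: appended to row 1. P = [[1, 2, 3]], Q = [[1, 2, 3]].
Insert 4: appended to row 1. P = [[1, 2, 3, 4]], Q = [[1, 2, 3, 4]].
Insert 5: appended to row 1. P = [[1, 2, 3, 4, 5]], Q = [[1, 2, 3, 4, 5]].

So P = [[1, 2, 3, 4, 5]], Q = [[1, 2, 3, 4, 5]].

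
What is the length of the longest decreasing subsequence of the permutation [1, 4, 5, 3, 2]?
3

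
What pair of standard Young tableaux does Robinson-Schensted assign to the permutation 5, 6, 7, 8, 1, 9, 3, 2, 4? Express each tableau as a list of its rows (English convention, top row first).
P = [[1, 2, 4, 8, 9], [3, 6, 7], [5]], Q = [[1, 2, 3, 4, 6], [5, 7, 9], [8]]

Insert each entry of the permutation into P by Schensted row insertion, recording in Q the position of each new cell.

Insert 5: appended to row 1. P = [[5]], Q = [[1]].
Insert 6: appended to row 1. P = [[5, 6]], Q = [[1, 2]].
Insert 7: appended to row 1. P = [[5, 6, 7]], Q = [[1, 2, 3]].
Insert 8: appended to row 1. P = [[5, 6, 7, 8]], Q = [[1, 2, 3, 4]].
Insert 1: 1 bumps 5 from row 1; 5 starts row 2. P = [[1, 6, 7, 8], [5]], Q = [[1, 2, 3, 4], [5]].
Insert 9: appended to row 1. P = [[1, 6, 7, 8, 9], [5]], Q = [[1, 2, 3, 4, 6], [5]].
Insert 3: 3 bumps 6 from row 1; 6 appends to row 2. P = [[1, 3, 7, 8, 9], [5, 6]], Q = [[1, 2, 3, 4, 6], [5, 7]].
Insert 2: 2 bumps 3 from row 1; 3 bumps 5 from row 2; 5 starts row 3. P = [[1, 2, 7, 8, 9], [3, 6], [5]], Q = [[1, 2, 3, 4, 6], [5, 7], [8]].
Insert 4: 4 bumps 7 from row 1; 7 appends to row 2. P = [[1, 2, 4, 8, 9], [3, 6, 7], [5]], Q = [[1, 2, 3, 4, 6], [5, 7, 9], [8]].

So P = [[1, 2, 4, 8, 9], [3, 6, 7], [5]], Q = [[1, 2, 3, 4, 6], [5, 7, 9], [8]].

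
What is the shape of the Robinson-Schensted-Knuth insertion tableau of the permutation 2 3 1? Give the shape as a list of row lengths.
[2, 1]

Row-insert each entry into an empty tableau.

After inserting 2: P = [[2]].
After inserting 3: P = [[2, 3]].
After inserting 1: P = [[1, 3], [2]].

The final insertion tableau P = [[1, 3], [2]] has shape [2, 1].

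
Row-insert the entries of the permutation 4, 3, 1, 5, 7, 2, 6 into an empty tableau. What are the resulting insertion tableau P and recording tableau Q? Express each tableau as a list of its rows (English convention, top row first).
Insert each entry of the permutation into P by Schensted row insertion, recording in Q the position of each new cell.

Insert 4: appended to row 1. P = [[4]].
Insert 3: 3 bumps 4 from row 1; 4 starts row 2. P = [[3], [4]].
Insert 1: 1 bumps 3 from row 1; 3 bumps 4 from row 2; 4 starts row 3. P = [[1], [3], [4]].
Insert 5: appended to row 1. P = [[1, 5], [3], [4]].
Insert 7: appended to row 1. P = [[1, 5, 7], [3], [4]].
Insert 2: 2 bumps 5 from row 1; 5 appends to row 2. P = [[1, 2, 7], [3, 5], [4]].
Insert 6: 6 bumps 7 from row 1; 7 appends to row 2. P = [[1, 2, 6], [3, 5, 7], [4]].

So P = [[1, 2, 6], [3, 5, 7], [4]], Q = [[1, 4, 5], [2, 6, 7], [3]].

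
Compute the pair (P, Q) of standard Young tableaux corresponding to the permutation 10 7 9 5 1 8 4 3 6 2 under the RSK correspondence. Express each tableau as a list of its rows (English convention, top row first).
Insert each entry of the permutation into P by Schensted row insertion, recording in Q the position of each new cell.

Insert 10: appended to row 1. P = [[10]].
Insert 7: 7 bumps 10 from row 1; 10 starts row 2. P = [[7], [10]].
Insert 9: appended to row 1. P = [[7, 9], [10]].
Insert 5: 5 bumps 7 from row 1; 7 bumps 10 from row 2; 10 starts row 3. P = [[5, 9], [7], [10]].
Insert 1: 1 bumps 5 from row 1; 5 bumps 7 from row 2; 7 bumps 10 from row 3; 10 starts row 4. P = [[1, 9], [5], [7], [10]].
Insert 8: 8 bumps 9 from row 1; 9 appends to row 2. P = [[1, 8], [5, 9], [7], [10]].
Insert 4: 4 bumps 8 from row 1; 8 bumps 9 from row 2; 9 appends to row 3. P = [[1, 4], [5, 8], [7, 9], [10]].
Insert 3: 3 bumps 4 from row 1; 4 bumps 5 from row 2; 5 bumps 7 from row 3; 7 bumps 10 from row 4; 10 starts row 5. P = [[1, 3], [4, 8], [5, 9], [7], [10]].
Insert 6: appended to row 1. P = [[1, 3, 6], [4, 8], [5, 9], [7], [10]].
Insert 2: 2 bumps 3 from row 1; 3 bumps 4 from row 2; 4 bumps 5 from row 3; 5 bumps 7 from row 4; 7 bumps 10 from row 5; 10 starts row 6. P = [[1, 2, 6], [3, 8], [4, 9], [5], [7], [10]].

So P = [[1, 2, 6], [3, 8], [4, 9], [5], [7], [10]], Q = [[1, 3, 9], [2, 6], [4, 7], [5], [8], [10]].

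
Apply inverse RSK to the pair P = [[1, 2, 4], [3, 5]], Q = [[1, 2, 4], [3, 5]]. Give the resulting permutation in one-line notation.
1 3 2 5 4

Reverse the RSK construction: for i from n down to 1, find the cell of Q containing i, remove the entry at that cell from P, and reverse-bump it up through P; the value ejected from row 1 is w(i).

Step i=5: Q has 5 at row 2, column 2; remove 5 from row 2 of P and reverse-bump: 5 enters row 1 and ejects 4. So w(5) = 4. P is now [[1, 2, 5], [3]].
Step i=4: Q has 4 at row 1, column 3; remove that cell from P, ejecting 5. So w(4) = 5. P is now [[1, 2], [3]].
Step i=3: Q has 3 at row 2, column 1; remove 3 from row 2 of P and reverse-bump: 3 enters row 1 and ejects 2. So w(3) = 2. P is now [[1, 3]].
Step i=2: Q has 2 at row 1, column 2; remove that cell from P, ejecting 3. So w(2) = 3. P is now [[1]].
Step i=1: Q has 1 at row 1, column 1; remove that cell from P, ejecting 1. So w(1) = 1. P is now [].

So w = 1 3 2 5 4.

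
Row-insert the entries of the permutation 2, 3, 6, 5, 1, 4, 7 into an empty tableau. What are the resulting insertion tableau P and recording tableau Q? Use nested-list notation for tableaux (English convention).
Insert each entry of the permutation into P by Schensted row insertion, recording in Q the position of each new cell.

Insert 2: appended to row 1. P = [[2]], Q = [[1]].
Insert 3: appended to row 1. P = [[2, 3]], Q = [[1, 2]].
Insert 6: appended to row 1. P = [[2, 3, 6]], Q = [[1, 2, 3]].
Insert 5: 5 bumps 6 from row 1; 6 starts row 2. P = [[2, 3, 5], [6]], Q = [[1, 2, 3], [4]].
Insert 1: 1 bumps 2 from row 1; 2 bumps 6 from row 2; 6 starts row 3. P = [[1, 3, 5], [2], [6]], Q = [[1, 2, 3], [4], [5]].
Insert 4: 4 bumps 5 from row 1; 5 appends to row 2. P = [[1, 3, 4], [2, 5], [6]], Q = [[1, 2, 3], [4, 6], [5]].
Insert 7: appended to row 1. P = [[1, 3, 4, 7], [2, 5], [6]], Q = [[1, 2, 3, 7], [4, 6], [5]].

So P = [[1, 3, 4, 7], [2, 5], [6]], Q = [[1, 2, 3, 7], [4, 6], [5]].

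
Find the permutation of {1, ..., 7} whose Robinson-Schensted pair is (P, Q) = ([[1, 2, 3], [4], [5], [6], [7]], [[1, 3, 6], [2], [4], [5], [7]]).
Reverse the RSK construction: for i from n down to 1, find the cell of Q containing i, remove the entry at that cell from P, and reverse-bump it up through P; the value ejected from row 1 is w(i).

Step i=7: Q has 7 at row 5, column 1; remove 7 from row 5 of P and reverse-bump: 7 enters row 4 and ejects 6; 6 enters row 3 and ejects 5; 5 enters row 2 and ejects 4; 4 enters row 1 and ejects 3. So w(7) = 3. P is now [[1, 2, 4], [5], [6], [7]].
Step i=6: Q has 6 at row 1, column 3; remove that cell from P, ejecting 4. So w(6) = 4. P is now [[1, 2], [5], [6], [7]].
Step i=5: Q has 5 at row 4, column 1; remove 7 from row 4 of P and reverse-bump: 7 enters row 3 and ejects 6; 6 enters row 2 and ejects 5; 5 enters row 1 and ejects 2. So w(5) = 2. P is now [[1, 5], [6], [7]].
Step i=4: Q has 4 at row 3, column 1; remove 7 from row 3 of P and reverse-bump: 7 enters row 2 and ejects 6; 6 enters row 1 and ejects 5. So w(4) = 5. P is now [[1, 6], [7]].
Step i=3: Q has 3 at row 1, column 2; remove that cell from P, ejecting 6. So w(3) = 6. P is now [[1], [7]].
Step i=2: Q has 2 at row 2, column 1; remove 7 from row 2 of P and reverse-bump: 7 enters row 1 and ejects 1. So w(2) = 1. P is now [[7]].
Step i=1: Q has 1 at row 1, column 1; remove that cell from P, ejecting 7. So w(1) = 7. P is now [].

So w = 7 1 6 5 2 4 3.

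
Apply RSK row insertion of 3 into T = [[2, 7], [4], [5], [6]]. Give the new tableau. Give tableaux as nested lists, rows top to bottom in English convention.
In row 1, 3 replaces 7 (the leftmost entry greater than 3); 7 is bumped to row 2. 7 is appended to row 2. The new tableau is [[2, 3], [4, 7], [5], [6]].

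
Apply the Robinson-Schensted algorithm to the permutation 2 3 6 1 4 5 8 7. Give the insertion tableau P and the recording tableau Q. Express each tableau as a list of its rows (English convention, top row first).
Insert each entry of the permutation into P by Schensted row insertion, recording in Q the position of each new cell.

Insert 2: appended to row 1. P = [[2]].
Insert 3: appended to row 1. P = [[2, 3]].
Insert 6: appended to row 1. P = [[2, 3, 6]].
Insert 1: 1 bumps 2 from row 1; 2 starts row 2. P = [[1, 3, 6], [2]].
Insert 4: 4 bumps 6 from row 1; 6 appends to row 2. P = [[1, 3, 4], [2, 6]].
Insert 5: appended to row 1. P = [[1, 3, 4, 5], [2, 6]].
Insert 8: appended to row 1. P = [[1, 3, 4, 5, 8], [2, 6]].
Insert 7: 7 bumps 8 from row 1; 8 appends to row 2. P = [[1, 3, 4, 5, 7], [2, 6, 8]].

So P = [[1, 3, 4, 5, 7], [2, 6, 8]], Q = [[1, 2, 3, 6, 7], [4, 5, 8]].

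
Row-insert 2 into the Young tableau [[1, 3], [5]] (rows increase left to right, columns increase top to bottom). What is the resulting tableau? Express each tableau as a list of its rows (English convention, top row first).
[[1, 2], [3], [5]]

In row 1, 2 replaces 3 (the leftmost entry greater than 2); 3 is bumped to row 2. In row 2, 3 replaces 5 (the leftmost entry greater than 3); 5 is bumped to row 3. 5 starts a new row 3. The new tableau is [[1, 2], [3], [5]].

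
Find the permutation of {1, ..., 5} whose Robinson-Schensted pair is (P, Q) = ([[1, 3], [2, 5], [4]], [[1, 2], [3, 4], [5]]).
Reverse the RSK construction: for i from n down to 1, find the cell of Q containing i, remove the entry at that cell from P, and reverse-bump it up through P; the value ejected from row 1 is w(i).

Step i=5: Q has 5 at row 3, column 1; remove 4 from row 3 of P and reverse-bump: 4 enters row 2 and ejects 2; 2 enters row 1 and ejects 1. So w(5) = 1. P is now [[2, 3], [4, 5]].
Step i=4: Q has 4 at row 2, column 2; remove 5 from row 2 of P and reverse-bump: 5 enters row 1 and ejects 3. So w(4) = 3. P is now [[2, 5], [4]].
Step i=3: Q has 3 at row 2, column 1; remove 4 from row 2 of P and reverse-bump: 4 enters row 1 and ejects 2. So w(3) = 2. P is now [[4, 5]].
Step i=2: Q has 2 at row 1, column 2; remove that cell from P, ejecting 5. So w(2) = 5. P is now [[4]].
Step i=1: Q has 1 at row 1, column 1; remove that cell from P, ejecting 4. So w(1) = 4. P is now [].

So w = 4 5 2 3 1.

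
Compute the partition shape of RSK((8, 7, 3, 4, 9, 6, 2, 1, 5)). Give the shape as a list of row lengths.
Row-insert each entry into an empty tableau.

After inserting 8: P = [[8]].
After inserting 7: P = [[7], [8]].
After inserting 3: P = [[3], [7], [8]].
After inserting 4: P = [[3, 4], [7], [8]].
After inserting 9: P = [[3, 4, 9], [7], [8]].
After inserting 6: P = [[3, 4, 6], [7, 9], [8]].
After inserting 2: P = [[2, 4, 6], [3, 9], [7], [8]].
After inserting 1: P = [[1, 4, 6], [2, 9], [3], [7], [8]].
After inserting 5: P = [[1, 4, 5], [2, 6], [3, 9], [7], [8]].

The final insertion tableau P = [[1, 4, 5], [2, 6], [3, 9], [7], [8]] has shape [3, 2, 2, 1, 1].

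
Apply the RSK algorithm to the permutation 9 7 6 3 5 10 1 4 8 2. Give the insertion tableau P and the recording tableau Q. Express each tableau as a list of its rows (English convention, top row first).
Insert each entry of the permutation into P by Schensted row insertion, recording in Q the position of each new cell.

Insert 9: appended to row 1. P = [[9]], Q = [[1]].
Insert 7: 7 bumps 9 from row 1; 9 starts row 2. P = [[7], [9]], Q = [[1], [2]].
Insert 6: 6 bumps 7 from row 1; 7 bumps 9 from row 2; 9 starts row 3. P = [[6], [7], [9]], Q = [[1], [2], [3]].
Insert 3: 3 bumps 6 from row 1; 6 bumps 7 from row 2; 7 bumps 9 from row 3; 9 starts row 4. P = [[3], [6], [7], [9]], Q = [[1], [2], [3], [4]].
Insert 5: appended to row 1. P = [[3, 5], [6], [7], [9]], Q = [[1, 5], [2], [3], [4]].
Insert 10: appended to row 1. P = [[3, 5, 10], [6], [7], [9]], Q = [[1, 5, 6], [2], [3], [4]].
Insert 1: 1 bumps 3 from row 1; 3 bumps 6 from row 2; 6 bumps 7 from row 3; 7 bumps 9 from row 4; 9 starts row 5. P = [[1, 5, 10], [3], [6], [7], [9]], Q = [[1, 5, 6], [2], [3], [4], [7]].
Insert 4: 4 bumps 5 from row 1; 5 appends to row 2. P = [[1, 4, 10], [3, 5], [6], [7], [9]], Q = [[1, 5, 6], [2, 8], [3], [4], [7]].
Insert 8: 8 bumps 10 from row 1; 10 appends to row 2. P = [[1, 4, 8], [3, 5, 10], [6], [7], [9]], Q = [[1, 5, 6], [2, 8, 9], [3], [4], [7]].
Insert 2: 2 bumps 4 from row 1; 4 bumps 5 from row 2; 5 bumps 6 from row 3; 6 bumps 7 from row 4; 7 bumps 9 from row 5; 9 starts row 6. P = [[1, 2, 8], [3, 4, 10], [5], [6], [7], [9]], Q = [[1, 5, 6], [2, 8, 9], [3], [4], [7], [10]].

So P = [[1, 2, 8], [3, 4, 10], [5], [6], [7], [9]], Q = [[1, 5, 6], [2, 8, 9], [3], [4], [7], [10]].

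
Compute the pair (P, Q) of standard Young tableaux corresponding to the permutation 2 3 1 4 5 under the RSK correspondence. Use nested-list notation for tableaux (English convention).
P = [[1, 3, 4, 5], [2]], Q = [[1, 2, 4, 5], [3]]

Insert each entry of the permutation into P by Schensted row insertion, recording in Q the position of each new cell.

After inserting 2: P = [[2]].
After inserting 3: P = [[2, 3]].
After inserting 1: P = [[1, 3], [2]].
After inserting 4: P = [[1, 3, 4], [2]].
After inserting 5: P = [[1, 3, 4, 5], [2]].

So P = [[1, 3, 4, 5], [2]], Q = [[1, 2, 4, 5], [3]].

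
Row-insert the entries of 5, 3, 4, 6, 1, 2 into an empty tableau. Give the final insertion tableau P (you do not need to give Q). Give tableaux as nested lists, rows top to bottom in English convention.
Insert 5: appended to row 1. P = [[5]].
Insert 3: 3 bumps 5 from row 1; 5 starts row 2. P = [[3], [5]].
Insert 4: appended to row 1. P = [[3, 4], [5]].
Insert 6: appended to row 1. P = [[3, 4, 6], [5]].
Insert 1: 1 bumps 3 from row 1; 3 bumps 5 from row 2; 5 starts row 3. P = [[1, 4, 6], [3], [5]].
Insert 2: 2 bumps 4 from row 1; 4 appends to row 2. P = [[1, 2, 6], [3, 4], [5]].

So P = [[1, 2, 6], [3, 4], [5]].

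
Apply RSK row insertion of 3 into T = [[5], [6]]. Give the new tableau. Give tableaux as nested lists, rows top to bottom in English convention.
[[3], [5], [6]]

In row 1, 3 replaces 5 (the leftmost entry greater than 3); 5 is bumped to row 2. In row 2, 5 replaces 6 (the leftmost entry greater than 5); 6 is bumped to row 3. 6 starts a new row 3. The new tableau is [[3], [5], [6]].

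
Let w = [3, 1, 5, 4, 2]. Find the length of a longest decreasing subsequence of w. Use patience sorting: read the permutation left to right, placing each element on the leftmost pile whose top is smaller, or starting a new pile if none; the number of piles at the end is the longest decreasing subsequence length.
3: new pile. tops = [3]
1: new pile. tops = [3, 1]
5: onto pile 1 (replacing 3). tops = [5, 1]
4: onto pile 2 (replacing 1). tops = [5, 4]
2: new pile. tops = [5, 4, 2]

3 piles, so the longest decreasing subsequence has length 3.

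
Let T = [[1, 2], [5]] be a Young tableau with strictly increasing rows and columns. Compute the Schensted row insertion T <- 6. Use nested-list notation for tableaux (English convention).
6 is larger than every entry of row 1, so it is appended to row 1. The new tableau is [[1, 2, 6], [5]].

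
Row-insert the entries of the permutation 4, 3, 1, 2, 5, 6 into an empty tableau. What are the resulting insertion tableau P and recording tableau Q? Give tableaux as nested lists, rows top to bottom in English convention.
P = [[1, 2, 5, 6], [3], [4]], Q = [[1, 4, 5, 6], [2], [3]]

Insert each entry of the permutation into P by Schensted row insertion, recording in Q the position of each new cell.

Insert 4: appended to row 1. P = [[4]].
Insert 3: 3 bumps 4 from row 1; 4 starts row 2. P = [[3], [4]].
Insert 1: 1 bumps 3 from row 1; 3 bumps 4 from row 2; 4 starts row 3. P = [[1], [3], [4]].
Insert 2: appended to row 1. P = [[1, 2], [3], [4]].
Insert 5: appended to row 1. P = [[1, 2, 5], [3], [4]].
Insert 6: appended to row 1. P = [[1, 2, 5, 6], [3], [4]].

So P = [[1, 2, 5, 6], [3], [4]], Q = [[1, 4, 5, 6], [2], [3]].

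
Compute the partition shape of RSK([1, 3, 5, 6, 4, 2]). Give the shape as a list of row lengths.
Row-insert each entry into an empty tableau.

After inserting 1: P = [[1]].
After inserting 3: P = [[1, 3]].
After inserting 5: P = [[1, 3, 5]].
After inserting 6: P = [[1, 3, 5, 6]].
After inserting 4: P = [[1, 3, 4, 6], [5]].
After inserting 2: P = [[1, 2, 4, 6], [3], [5]].

The final insertion tableau P = [[1, 2, 4, 6], [3], [5]] has shape [4, 1, 1].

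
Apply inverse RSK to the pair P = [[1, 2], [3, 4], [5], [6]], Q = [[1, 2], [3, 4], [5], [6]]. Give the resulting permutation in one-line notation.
Reverse RSK: for i = n, n-1, ..., 1, locate i in Q, remove the corresponding corner cell from P, and reverse-bump its entry up through P; the value ejected from row 1 is w(i).

So w = 3 6 1 5 4 2.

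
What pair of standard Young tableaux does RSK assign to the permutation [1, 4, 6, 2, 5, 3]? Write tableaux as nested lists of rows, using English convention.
Insert each entry of the permutation into P by Schensted row insertion, recording in Q the position of each new cell.

Insert 1: appended to row 1. P = [[1]], Q = [[1]].
Insert 4: appended to row 1. P = [[1, 4]], Q = [[1, 2]].
Insert 6: appended to row 1. P = [[1, 4, 6]], Q = [[1, 2, 3]].
Insert 2: 2 bumps 4 from row 1; 4 starts row 2. P = [[1, 2, 6], [4]], Q = [[1, 2, 3], [4]].
Insert 5: 5 bumps 6 from row 1; 6 appends to row 2. P = [[1, 2, 5], [4, 6]], Q = [[1, 2, 3], [4, 5]].
Insert 3: 3 bumps 5 from row 1; 5 bumps 6 from row 2; 6 starts row 3. P = [[1, 2, 3], [4, 5], [6]], Q = [[1, 2, 3], [4, 5], [6]].

So P = [[1, 2, 3], [4, 5], [6]], Q = [[1, 2, 3], [4, 5], [6]].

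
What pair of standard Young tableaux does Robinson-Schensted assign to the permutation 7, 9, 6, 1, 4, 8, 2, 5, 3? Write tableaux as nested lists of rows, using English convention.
P = [[1, 2, 3], [4, 5], [6, 8], [7, 9]], Q = [[1, 2, 6], [3, 5], [4, 8], [7, 9]]

Insert each entry of the permutation into P by Schensted row insertion, recording in Q the position of each new cell.

After inserting 7: P = [[7]].
After inserting 9: P = [[7, 9]].
After inserting 6: P = [[6, 9], [7]].
After inserting 1: P = [[1, 9], [6], [7]].
After inserting 4: P = [[1, 4], [6, 9], [7]].
After inserting 8: P = [[1, 4, 8], [6, 9], [7]].
After inserting 2: P = [[1, 2, 8], [4, 9], [6], [7]].
After inserting 5: P = [[1, 2, 5], [4, 8], [6, 9], [7]].
After inserting 3: P = [[1, 2, 3], [4, 5], [6, 8], [7, 9]].

So P = [[1, 2, 3], [4, 5], [6, 8], [7, 9]], Q = [[1, 2, 6], [3, 5], [4, 8], [7, 9]].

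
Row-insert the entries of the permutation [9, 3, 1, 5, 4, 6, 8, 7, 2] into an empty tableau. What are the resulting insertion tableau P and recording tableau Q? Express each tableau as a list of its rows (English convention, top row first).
Insert each entry of the permutation into P by Schensted row insertion, recording in Q the position of each new cell.

Insert 9: appended to row 1. P = [[9]], Q = [[1]].
Insert 3: 3 bumps 9 from row 1; 9 starts row 2. P = [[3], [9]], Q = [[1], [2]].
Insert 1: 1 bumps 3 from row 1; 3 bumps 9 from row 2; 9 starts row 3. P = [[1], [3], [9]], Q = [[1], [2], [3]].
Insert 5: appended to row 1. P = [[1, 5], [3], [9]], Q = [[1, 4], [2], [3]].
Insert 4: 4 bumps 5 from row 1; 5 appends to row 2. P = [[1, 4], [3, 5], [9]], Q = [[1, 4], [2, 5], [3]].
Insert 6: appended to row 1. P = [[1, 4, 6], [3, 5], [9]], Q = [[1, 4, 6], [2, 5], [3]].
Insert 8: appended to row 1. P = [[1, 4, 6, 8], [3, 5], [9]], Q = [[1, 4, 6, 7], [2, 5], [3]].
Insert 7: 7 bumps 8 from row 1; 8 appends to row 2. P = [[1, 4, 6, 7], [3, 5, 8], [9]], Q = [[1, 4, 6, 7], [2, 5, 8], [3]].
Insert 2: 2 bumps 4 from row 1; 4 bumps 5 from row 2; 5 bumps 9 from row 3; 9 starts row 4. P = [[1, 2, 6, 7], [3, 4, 8], [5], [9]], Q = [[1, 4, 6, 7], [2, 5, 8], [3], [9]].

So P = [[1, 2, 6, 7], [3, 4, 8], [5], [9]], Q = [[1, 4, 6, 7], [2, 5, 8], [3], [9]].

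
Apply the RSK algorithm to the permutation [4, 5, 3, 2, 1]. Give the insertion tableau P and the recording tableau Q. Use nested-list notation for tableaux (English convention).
P = [[1, 5], [2], [3], [4]], Q = [[1, 2], [3], [4], [5]]

Insert each entry of the permutation into P by Schensted row insertion, recording in Q the position of each new cell.

Insert 4: appended to row 1. P = [[4]].
Insert 5: appended to row 1. P = [[4, 5]].
Insert 3: 3 bumps 4 from row 1; 4 starts row 2. P = [[3, 5], [4]].
Insert 2: 2 bumps 3 from row 1; 3 bumps 4 from row 2; 4 starts row 3. P = [[2, 5], [3], [4]].
Insert 1: 1 bumps 2 from row 1; 2 bumps 3 from row 2; 3 bumps 4 from row 3; 4 starts row 4. P = [[1, 5], [2], [3], [4]].

So P = [[1, 5], [2], [3], [4]], Q = [[1, 2], [3], [4], [5]].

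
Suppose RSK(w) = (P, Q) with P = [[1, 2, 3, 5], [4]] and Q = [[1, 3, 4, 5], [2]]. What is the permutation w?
4 1 2 3 5

Reverse the RSK construction: for i from n down to 1, find the cell of Q containing i, remove the entry at that cell from P, and reverse-bump it up through P; the value ejected from row 1 is w(i).

Step i=5: Q has 5 at row 1, column 4; remove that cell from P, ejecting 5. So w(5) = 5. P is now [[1, 2, 3], [4]].
Step i=4: Q has 4 at row 1, column 3; remove that cell from P, ejecting 3. So w(4) = 3. P is now [[1, 2], [4]].
Step i=3: Q has 3 at row 1, column 2; remove that cell from P, ejecting 2. So w(3) = 2. P is now [[1], [4]].
Step i=2: Q has 2 at row 2, column 1; remove 4 from row 2 of P and reverse-bump: 4 enters row 1 and ejects 1. So w(2) = 1. P is now [[4]].
Step i=1: Q has 1 at row 1, column 1; remove that cell from P, ejecting 4. So w(1) = 4. P is now [].

So w = 4 1 2 3 5.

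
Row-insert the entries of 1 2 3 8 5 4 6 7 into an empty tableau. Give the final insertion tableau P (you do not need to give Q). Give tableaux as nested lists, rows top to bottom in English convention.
Insert 1: appended to row 1. P = [[1]].
Insert 2: appended to row 1. P = [[1, 2]].
Insert 3: appended to row 1. P = [[1, 2, 3]].
Insert 8: appended to row 1. P = [[1, 2, 3, 8]].
Insert 5: 5 bumps 8 from row 1; 8 starts row 2. P = [[1, 2, 3, 5], [8]].
Insert 4: 4 bumps 5 from row 1; 5 bumps 8 from row 2; 8 starts row 3. P = [[1, 2, 3, 4], [5], [8]].
Insert 6: appended to row 1. P = [[1, 2, 3, 4, 6], [5], [8]].
Insert 7: appended to row 1. P = [[1, 2, 3, 4, 6, 7], [5], [8]].

So P = [[1, 2, 3, 4, 6, 7], [5], [8]].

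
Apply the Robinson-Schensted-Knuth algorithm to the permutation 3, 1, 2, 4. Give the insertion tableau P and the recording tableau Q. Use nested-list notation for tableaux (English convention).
P = [[1, 2, 4], [3]], Q = [[1, 3, 4], [2]]

Insert each entry of the permutation into P by Schensted row insertion, recording in Q the position of each new cell.

Insert 3: appended to row 1. P = [[3]].
Insert 1: 1 bumps 3 from row 1; 3 starts row 2. P = [[1], [3]].
Insert 2: appended to row 1. P = [[1, 2], [3]].
Insert 4: appended to row 1. P = [[1, 2, 4], [3]].

So P = [[1, 2, 4], [3]], Q = [[1, 3, 4], [2]].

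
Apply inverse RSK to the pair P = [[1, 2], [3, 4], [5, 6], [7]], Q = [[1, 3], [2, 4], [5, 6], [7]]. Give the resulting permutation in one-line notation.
5 3 7 6 1 4 2

Reverse RSK: for i = n, n-1, ..., 1, locate i in Q, remove the corresponding corner cell from P, and reverse-bump its entry up through P; the value ejected from row 1 is w(i).

So w = 5 3 7 6 1 4 2.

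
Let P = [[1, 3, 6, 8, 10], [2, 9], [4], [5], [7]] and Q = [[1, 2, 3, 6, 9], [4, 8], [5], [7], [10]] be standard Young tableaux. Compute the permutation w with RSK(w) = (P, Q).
Reverse RSK: for i = n, n-1, ..., 1, locate i in Q, remove the corresponding corner cell from P, and reverse-bump its entry up through P; the value ejected from row 1 is w(i).

So w = 2 5 7 6 4 9 3 8 10 1.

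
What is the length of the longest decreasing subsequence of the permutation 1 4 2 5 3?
2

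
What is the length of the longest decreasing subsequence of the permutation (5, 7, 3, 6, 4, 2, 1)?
5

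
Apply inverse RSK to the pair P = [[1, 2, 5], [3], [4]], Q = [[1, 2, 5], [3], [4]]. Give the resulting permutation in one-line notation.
1 4 3 2 5

Reverse the RSK construction: for i from n down to 1, find the cell of Q containing i, remove the entry at that cell from P, and reverse-bump it up through P; the value ejected from row 1 is w(i).

Step i=5: Q has 5 at row 1, column 3; remove that cell from P, ejecting 5. So w(5) = 5. P is now [[1, 2], [3], [4]].
Step i=4: Q has 4 at row 3, column 1; remove 4 from row 3 of P and reverse-bump: 4 enters row 2 and ejects 3; 3 enters row 1 and ejects 2. So w(4) = 2. P is now [[1, 3], [4]].
Step i=3: Q has 3 at row 2, column 1; remove 4 from row 2 of P and reverse-bump: 4 enters row 1 and ejects 3. So w(3) = 3. P is now [[1, 4]].
Step i=2: Q has 2 at row 1, column 2; remove that cell from P, ejecting 4. So w(2) = 4. P is now [[1]].
Step i=1: Q has 1 at row 1, column 1; remove that cell from P, ejecting 1. So w(1) = 1. P is now [].

So w = 1 4 3 2 5.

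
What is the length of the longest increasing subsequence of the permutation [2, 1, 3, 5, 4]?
3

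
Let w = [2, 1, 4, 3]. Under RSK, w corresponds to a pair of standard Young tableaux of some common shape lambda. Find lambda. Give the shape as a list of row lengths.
Row-insert each entry into an empty tableau.

After inserting 2: P = [[2]].
After inserting 1: P = [[1], [2]].
After inserting 4: P = [[1, 4], [2]].
After inserting 3: P = [[1, 3], [2, 4]].

The final insertion tableau P = [[1, 3], [2, 4]] has shape [2, 2].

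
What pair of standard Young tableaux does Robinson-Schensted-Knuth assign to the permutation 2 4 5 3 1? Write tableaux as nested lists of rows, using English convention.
P = [[1, 3, 5], [2], [4]], Q = [[1, 2, 3], [4], [5]]

Insert each entry of the permutation into P by Schensted row insertion, recording in Q the position of each new cell.

Insert 2: appended to row 1. P = [[2]].
Insert 4: appended to row 1. P = [[2, 4]].
Insert 5: appended to row 1. P = [[2, 4, 5]].
Insert 3: 3 bumps 4 from row 1; 4 starts row 2. P = [[2, 3, 5], [4]].
Insert 1: 1 bumps 2 from row 1; 2 bumps 4 from row 2; 4 starts row 3. P = [[1, 3, 5], [2], [4]].

So P = [[1, 3, 5], [2], [4]], Q = [[1, 2, 3], [4], [5]].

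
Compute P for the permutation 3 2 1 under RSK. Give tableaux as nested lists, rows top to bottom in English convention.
Insert 3: appended to row 1. P = [[3]].
Insert 2: 2 bumps 3 from row 1; 3 starts row 2. P = [[2], [3]].
Insert 1: 1 bumps 2 from row 1; 2 bumps 3 from row 2; 3 starts row 3. P = [[1], [2], [3]].

So P = [[1], [2], [3]].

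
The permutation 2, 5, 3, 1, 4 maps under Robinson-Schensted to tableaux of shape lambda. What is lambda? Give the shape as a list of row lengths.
RSK row insertion gives P = [[1, 3, 4], [2], [5]], which has shape [3, 1, 1].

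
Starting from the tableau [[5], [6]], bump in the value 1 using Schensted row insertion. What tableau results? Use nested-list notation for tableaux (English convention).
[[1], [5], [6]]

In row 1, 1 replaces 5 (the leftmost entry greater than 1); 5 is bumped to row 2. In row 2, 5 replaces 6 (the leftmost entry greater than 5); 6 is bumped to row 3. 6 starts a new row 3. The new tableau is [[1], [5], [6]].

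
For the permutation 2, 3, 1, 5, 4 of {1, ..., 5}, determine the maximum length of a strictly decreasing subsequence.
2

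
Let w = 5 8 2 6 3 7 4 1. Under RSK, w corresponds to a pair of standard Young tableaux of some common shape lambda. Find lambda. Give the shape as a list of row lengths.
[3, 3, 1, 1]

Row-insert each entry into an empty tableau.

After inserting 5: P = [[5]].
After inserting 8: P = [[5, 8]].
After inserting 2: P = [[2, 8], [5]].
After inserting 6: P = [[2, 6], [5, 8]].
After inserting 3: P = [[2, 3], [5, 6], [8]].
After inserting 7: P = [[2, 3, 7], [5, 6], [8]].
After inserting 4: P = [[2, 3, 4], [5, 6, 7], [8]].
After inserting 1: P = [[1, 3, 4], [2, 6, 7], [5], [8]].

The final insertion tableau P = [[1, 3, 4], [2, 6, 7], [5], [8]] has shape [3, 3, 1, 1].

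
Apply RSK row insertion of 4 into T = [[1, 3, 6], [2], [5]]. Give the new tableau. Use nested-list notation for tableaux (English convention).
In row 1, 4 replaces 6 (the leftmost entry greater than 4); 6 is bumped to row 2. 6 is appended to row 2. The new tableau is [[1, 3, 4], [2, 6], [5]].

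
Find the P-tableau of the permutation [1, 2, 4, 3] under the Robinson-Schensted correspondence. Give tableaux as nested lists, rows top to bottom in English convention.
Insert 1: appended to row 1. P = [[1]].
Insert 2: appended to row 1. P = [[1, 2]].
Insert 4: appended to row 1. P = [[1, 2, 4]].
Insert 3: 3 bumps 4 from row 1; 4 starts row 2. P = [[1, 2, 3], [4]].

So P = [[1, 2, 3], [4]].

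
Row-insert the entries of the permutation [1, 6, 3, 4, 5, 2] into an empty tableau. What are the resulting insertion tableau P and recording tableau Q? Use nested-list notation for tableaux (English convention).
P = [[1, 2, 4, 5], [3], [6]], Q = [[1, 2, 4, 5], [3], [6]]

Insert each entry of the permutation into P by Schensted row insertion, recording in Q the position of each new cell.

Insert 1: appended to row 1. P = [[1]].
Insert 6: appended to row 1. P = [[1, 6]].
Insert 3: 3 bumps 6 from row 1; 6 starts row 2. P = [[1, 3], [6]].
Insert 4: appended to row 1. P = [[1, 3, 4], [6]].
Insert 5: appended to row 1. P = [[1, 3, 4, 5], [6]].
Insert 2: 2 bumps 3 from row 1; 3 bumps 6 from row 2; 6 starts row 3. P = [[1, 2, 4, 5], [3], [6]].

So P = [[1, 2, 4, 5], [3], [6]], Q = [[1, 2, 4, 5], [3], [6]].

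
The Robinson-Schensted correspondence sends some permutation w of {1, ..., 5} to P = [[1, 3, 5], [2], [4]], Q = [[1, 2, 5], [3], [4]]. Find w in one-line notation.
Reverse the RSK construction: for i from n down to 1, find the cell of Q containing i, remove the entry at that cell from P, and reverse-bump it up through P; the value ejected from row 1 is w(i).

Step i=5: Q has 5 at row 1, column 3; remove that cell from P, ejecting 5. So w(5) = 5. P is now [[1, 3], [2], [4]].
Step i=4: Q has 4 at row 3, column 1; remove 4 from row 3 of P and reverse-bump: 4 enters row 2 and ejects 2; 2 enters row 1 and ejects 1. So w(4) = 1. P is now [[2, 3], [4]].
Step i=3: Q has 3 at row 2, column 1; remove 4 from row 2 of P and reverse-bump: 4 enters row 1 and ejects 3. So w(3) = 3. P is now [[2, 4]].
Step i=2: Q has 2 at row 1, column 2; remove that cell from P, ejecting 4. So w(2) = 4. P is now [[2]].
Step i=1: Q has 1 at row 1, column 1; remove that cell from P, ejecting 2. So w(1) = 2. P is now [].

So w = 2 4 3 1 5.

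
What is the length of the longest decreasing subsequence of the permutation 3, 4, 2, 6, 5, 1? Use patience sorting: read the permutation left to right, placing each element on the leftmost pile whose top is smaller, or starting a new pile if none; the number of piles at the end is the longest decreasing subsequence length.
3: new pile. tops = [3]
4: onto pile 1 (replacing 3). tops = [4]
2: new pile. tops = [4, 2]
6: onto pile 1 (replacing 4). tops = [6, 2]
5: onto pile 2 (replacing 2). tops = [6, 5]
1: new pile. tops = [6, 5, 1]

3 piles, so the longest decreasing subsequence has length 3.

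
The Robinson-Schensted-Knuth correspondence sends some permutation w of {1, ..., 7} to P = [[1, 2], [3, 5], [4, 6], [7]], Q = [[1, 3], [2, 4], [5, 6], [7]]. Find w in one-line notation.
4 3 7 6 1 5 2

Reverse the RSK construction: for i from n down to 1, find the cell of Q containing i, remove the entry at that cell from P, and reverse-bump it up through P; the value ejected from row 1 is w(i).

Step i=7: Q has 7 at row 4, column 1; remove 7 from row 4 of P and reverse-bump: 7 enters row 3 and ejects 6; 6 enters row 2 and ejects 5; 5 enters row 1 and ejects 2. So w(7) = 2. P is now [[1, 5], [3, 6], [4, 7]].
Step i=6: Q has 6 at row 3, column 2; remove 7 from row 3 of P and reverse-bump: 7 enters row 2 and ejects 6; 6 enters row 1 and ejects 5. So w(6) = 5. P is now [[1, 6], [3, 7], [4]].
Step i=5: Q has 5 at row 3, column 1; remove 4 from row 3 of P and reverse-bump: 4 enters row 2 and ejects 3; 3 enters row 1 and ejects 1. So w(5) = 1. P is now [[3, 6], [4, 7]].
Step i=4: Q has 4 at row 2, column 2; remove 7 from row 2 of P and reverse-bump: 7 enters row 1 and ejects 6. So w(4) = 6. P is now [[3, 7], [4]].
Step i=3: Q has 3 at row 1, column 2; remove that cell from P, ejecting 7. So w(3) = 7. P is now [[3], [4]].
Step i=2: Q has 2 at row 2, column 1; remove 4 from row 2 of P and reverse-bump: 4 enters row 1 and ejects 3. So w(2) = 3. P is now [[4]].
Step i=1: Q has 1 at row 1, column 1; remove that cell from P, ejecting 4. So w(1) = 4. P is now [].

So w = 4 3 7 6 1 5 2.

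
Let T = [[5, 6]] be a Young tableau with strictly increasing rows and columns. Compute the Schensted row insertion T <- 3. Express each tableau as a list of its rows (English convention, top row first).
[[3, 6], [5]]

In row 1, 3 replaces 5 (the leftmost entry greater than 3); 5 is bumped to row 2. 5 starts a new row 2. The new tableau is [[3, 6], [5]].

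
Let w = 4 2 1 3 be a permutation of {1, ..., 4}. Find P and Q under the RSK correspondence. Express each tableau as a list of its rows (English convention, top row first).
Insert each entry of the permutation into P by Schensted row insertion, recording in Q the position of each new cell.

Insert 4: appended to row 1. P = [[4]].
Insert 2: 2 bumps 4 from row 1; 4 starts row 2. P = [[2], [4]].
Insert 1: 1 bumps 2 from row 1; 2 bumps 4 from row 2; 4 starts row 3. P = [[1], [2], [4]].
Insert 3: appended to row 1. P = [[1, 3], [2], [4]].

So P = [[1, 3], [2], [4]], Q = [[1, 4], [2], [3]].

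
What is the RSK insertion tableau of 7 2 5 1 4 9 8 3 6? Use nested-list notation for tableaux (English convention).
P = [[1, 3, 6], [2, 4, 8], [5, 9], [7]]

Insert 7: appended to row 1. P = [[7]].
Insert 2: 2 bumps 7 from row 1; 7 starts row 2. P = [[2], [7]].
Insert 5: appended to row 1. P = [[2, 5], [7]].
Insert 1: 1 bumps 2 from row 1; 2 bumps 7 from row 2; 7 starts row 3. P = [[1, 5], [2], [7]].
Insert 4: 4 bumps 5 from row 1; 5 appends to row 2. P = [[1, 4], [2, 5], [7]].
Insert 9: appended to row 1. P = [[1, 4, 9], [2, 5], [7]].
Insert 8: 8 bumps 9 from row 1; 9 appends to row 2. P = [[1, 4, 8], [2, 5, 9], [7]].
Insert 3: 3 bumps 4 from row 1; 4 bumps 5 from row 2; 5 bumps 7 from row 3; 7 starts row 4. P = [[1, 3, 8], [2, 4, 9], [5], [7]].
Insert 6: 6 bumps 8 from row 1; 8 bumps 9 from row 2; 9 appends to row 3. P = [[1, 3, 6], [2, 4, 8], [5, 9], [7]].

So P = [[1, 3, 6], [2, 4, 8], [5, 9], [7]].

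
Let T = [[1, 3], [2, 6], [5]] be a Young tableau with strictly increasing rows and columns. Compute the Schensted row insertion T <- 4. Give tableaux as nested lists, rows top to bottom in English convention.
4 is larger than every entry of row 1, so it is appended to row 1. The new tableau is [[1, 3, 4], [2, 6], [5]].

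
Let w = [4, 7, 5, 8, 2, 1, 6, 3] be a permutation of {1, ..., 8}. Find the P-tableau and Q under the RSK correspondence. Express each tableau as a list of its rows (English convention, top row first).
P = [[1, 3, 6], [2, 5], [4, 8], [7]], Q = [[1, 2, 4], [3, 7], [5, 8], [6]]

Insert each entry of the permutation into P by Schensted row insertion, recording in Q the position of each new cell.

Insert 4: appended to row 1. P = [[4]].
Insert 7: appended to row 1. P = [[4, 7]].
Insert 5: 5 bumps 7 from row 1; 7 starts row 2. P = [[4, 5], [7]].
Insert 8: appended to row 1. P = [[4, 5, 8], [7]].
Insert 2: 2 bumps 4 from row 1; 4 bumps 7 from row 2; 7 starts row 3. P = [[2, 5, 8], [4], [7]].
Insert 1: 1 bumps 2 from row 1; 2 bumps 4 from row 2; 4 bumps 7 from row 3; 7 starts row 4. P = [[1, 5, 8], [2], [4], [7]].
Insert 6: 6 bumps 8 from row 1; 8 appends to row 2. P = [[1, 5, 6], [2, 8], [4], [7]].
Insert 3: 3 bumps 5 from row 1; 5 bumps 8 from row 2; 8 appends to row 3. P = [[1, 3, 6], [2, 5], [4, 8], [7]].

So P = [[1, 3, 6], [2, 5], [4, 8], [7]], Q = [[1, 2, 4], [3, 7], [5, 8], [6]].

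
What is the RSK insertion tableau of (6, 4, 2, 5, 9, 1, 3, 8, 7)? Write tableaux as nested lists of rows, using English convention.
Insert 6: appended to row 1. P = [[6]].
Insert 4: 4 bumps 6 from row 1; 6 starts row 2. P = [[4], [6]].
Insert 2: 2 bumps 4 from row 1; 4 bumps 6 from row 2; 6 starts row 3. P = [[2], [4], [6]].
Insert 5: appended to row 1. P = [[2, 5], [4], [6]].
Insert 9: appended to row 1. P = [[2, 5, 9], [4], [6]].
Insert 1: 1 bumps 2 from row 1; 2 bumps 4 from row 2; 4 bumps 6 from row 3; 6 starts row 4. P = [[1, 5, 9], [2], [4], [6]].
Insert 3: 3 bumps 5 from row 1; 5 appends to row 2. P = [[1, 3, 9], [2, 5], [4], [6]].
Insert 8: 8 bumps 9 from row 1; 9 appends to row 2. P = [[1, 3, 8], [2, 5, 9], [4], [6]].
Insert 7: 7 bumps 8 from row 1; 8 bumps 9 from row 2; 9 appends to row 3. P = [[1, 3, 7], [2, 5, 8], [4, 9], [6]].

So P = [[1, 3, 7], [2, 5, 8], [4, 9], [6]].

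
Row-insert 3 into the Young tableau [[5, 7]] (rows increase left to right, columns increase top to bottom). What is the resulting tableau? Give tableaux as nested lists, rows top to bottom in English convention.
[[3, 7], [5]]

In row 1, 3 replaces 5 (the leftmost entry greater than 3); 5 is bumped to row 2. 5 starts a new row 2. The new tableau is [[3, 7], [5]].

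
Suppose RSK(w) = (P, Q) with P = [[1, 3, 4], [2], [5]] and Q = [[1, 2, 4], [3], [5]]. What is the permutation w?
2 5 3 4 1

Reverse the RSK construction: for i from n down to 1, find the cell of Q containing i, remove the entry at that cell from P, and reverse-bump it up through P; the value ejected from row 1 is w(i).

Step i=5: Q has 5 at row 3, column 1; remove 5 from row 3 of P and reverse-bump: 5 enters row 2 and ejects 2; 2 enters row 1 and ejects 1. So w(5) = 1. P is now [[2, 3, 4], [5]].
Step i=4: Q has 4 at row 1, column 3; remove that cell from P, ejecting 4. So w(4) = 4. P is now [[2, 3], [5]].
Step i=3: Q has 3 at row 2, column 1; remove 5 from row 2 of P and reverse-bump: 5 enters row 1 and ejects 3. So w(3) = 3. P is now [[2, 5]].
Step i=2: Q has 2 at row 1, column 2; remove that cell from P, ejecting 5. So w(2) = 5. P is now [[2]].
Step i=1: Q has 1 at row 1, column 1; remove that cell from P, ejecting 2. So w(1) = 2. P is now [].

So w = 2 5 3 4 1.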